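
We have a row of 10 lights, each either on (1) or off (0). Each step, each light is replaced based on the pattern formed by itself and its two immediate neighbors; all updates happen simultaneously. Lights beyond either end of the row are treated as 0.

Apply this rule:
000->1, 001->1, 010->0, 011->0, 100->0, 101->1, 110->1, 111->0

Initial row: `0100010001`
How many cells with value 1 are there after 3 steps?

1001100110
0010101010
1101010100
count of 1: 5

5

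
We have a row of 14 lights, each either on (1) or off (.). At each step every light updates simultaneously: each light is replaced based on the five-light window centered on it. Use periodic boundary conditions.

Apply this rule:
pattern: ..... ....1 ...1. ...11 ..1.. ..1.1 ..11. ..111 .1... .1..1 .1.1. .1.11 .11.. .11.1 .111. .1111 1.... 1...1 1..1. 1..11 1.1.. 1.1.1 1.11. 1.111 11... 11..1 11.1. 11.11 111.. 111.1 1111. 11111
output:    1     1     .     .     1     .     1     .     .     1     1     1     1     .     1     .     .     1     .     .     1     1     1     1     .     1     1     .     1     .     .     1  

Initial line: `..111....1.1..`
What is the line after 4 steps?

11.111.11.111.

1..11..1..11..
11.111.11.111.
1..11..1..11..  (repeats step 1; period 2)
step 4: 11.111.11.111.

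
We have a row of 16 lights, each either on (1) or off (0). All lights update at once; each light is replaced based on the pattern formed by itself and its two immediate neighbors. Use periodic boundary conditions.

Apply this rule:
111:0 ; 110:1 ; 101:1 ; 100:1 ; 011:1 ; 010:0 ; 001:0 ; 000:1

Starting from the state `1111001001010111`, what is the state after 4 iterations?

0101111100101111

0001100100101100
1101110010011111
0111011001010000
0101111100101111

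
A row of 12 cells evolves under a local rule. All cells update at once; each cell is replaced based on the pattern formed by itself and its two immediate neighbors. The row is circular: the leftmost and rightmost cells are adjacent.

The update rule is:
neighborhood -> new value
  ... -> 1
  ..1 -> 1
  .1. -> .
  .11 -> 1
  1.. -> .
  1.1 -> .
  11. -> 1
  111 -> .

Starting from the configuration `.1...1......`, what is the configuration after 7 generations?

1..11..11111
1.111.11....
..1.1.11.111
.1....11.1.1
...11111....
1111...1.111
...1.11..1..

...1.11..1..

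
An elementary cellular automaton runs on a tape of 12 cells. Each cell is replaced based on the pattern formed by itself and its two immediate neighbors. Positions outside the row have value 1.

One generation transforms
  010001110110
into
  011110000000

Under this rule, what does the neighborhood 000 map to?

At position 3 the neighborhood is 000; the next row has 1 there.

1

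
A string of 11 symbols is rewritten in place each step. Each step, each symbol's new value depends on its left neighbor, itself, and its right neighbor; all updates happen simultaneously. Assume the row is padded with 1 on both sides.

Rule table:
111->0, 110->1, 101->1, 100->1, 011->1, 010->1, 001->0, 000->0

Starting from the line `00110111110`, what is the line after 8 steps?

step 1: 10111100011
step 2: 11100110010
step 3: 00110111011
step 4: 10111101110
step 5: 11100111011
step 6: 00110101110
step 7: 10111111011
step 8: 11100001110

11100001110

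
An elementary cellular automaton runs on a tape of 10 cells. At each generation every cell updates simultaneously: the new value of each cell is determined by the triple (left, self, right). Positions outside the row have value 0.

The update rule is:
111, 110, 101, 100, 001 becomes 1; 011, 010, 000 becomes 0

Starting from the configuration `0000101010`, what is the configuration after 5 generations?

0101010101

0001010101
0010101010
0101010101
1010101010
0101010101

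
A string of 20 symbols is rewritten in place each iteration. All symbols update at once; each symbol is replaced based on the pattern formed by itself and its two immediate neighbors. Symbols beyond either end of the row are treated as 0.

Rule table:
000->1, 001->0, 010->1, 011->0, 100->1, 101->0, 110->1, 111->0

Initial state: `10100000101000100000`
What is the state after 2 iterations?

10111110101110111111
10000010100010000001

10000010100010000001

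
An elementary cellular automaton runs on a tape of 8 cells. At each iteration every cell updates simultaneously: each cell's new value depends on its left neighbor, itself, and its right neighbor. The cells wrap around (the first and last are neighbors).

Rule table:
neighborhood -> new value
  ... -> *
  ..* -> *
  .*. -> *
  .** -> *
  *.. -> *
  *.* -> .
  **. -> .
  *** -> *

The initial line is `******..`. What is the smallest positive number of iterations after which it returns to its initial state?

*****.**
****..**
***.****
**..****
*.******
..******
*******.
******..

8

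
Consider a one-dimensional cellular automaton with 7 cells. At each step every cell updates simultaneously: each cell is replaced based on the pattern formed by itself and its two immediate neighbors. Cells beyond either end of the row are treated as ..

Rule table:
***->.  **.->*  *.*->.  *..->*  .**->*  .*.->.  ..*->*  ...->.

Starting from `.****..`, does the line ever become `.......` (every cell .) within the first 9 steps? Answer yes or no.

yes

**..**.
*******
*.....*
.*...*.
*.*.*.*
.......
all cells are . at step 6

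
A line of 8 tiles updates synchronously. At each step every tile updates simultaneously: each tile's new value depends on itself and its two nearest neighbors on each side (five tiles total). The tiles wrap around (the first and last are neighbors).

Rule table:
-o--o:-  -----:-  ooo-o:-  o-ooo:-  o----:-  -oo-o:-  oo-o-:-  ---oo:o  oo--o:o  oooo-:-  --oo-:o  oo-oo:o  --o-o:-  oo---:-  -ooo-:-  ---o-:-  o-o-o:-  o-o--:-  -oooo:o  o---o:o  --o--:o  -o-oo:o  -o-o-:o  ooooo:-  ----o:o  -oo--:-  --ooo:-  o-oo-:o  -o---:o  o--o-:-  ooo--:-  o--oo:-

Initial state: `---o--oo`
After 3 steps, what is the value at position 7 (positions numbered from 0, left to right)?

o

-o-o--o-
--o---o-
o-ooo-oo
position 7 holds o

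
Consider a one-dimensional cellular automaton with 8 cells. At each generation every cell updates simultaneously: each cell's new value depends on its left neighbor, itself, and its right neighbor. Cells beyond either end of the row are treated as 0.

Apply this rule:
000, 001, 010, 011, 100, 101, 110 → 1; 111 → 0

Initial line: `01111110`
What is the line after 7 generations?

10000001

11000011
11111111
10000001
11111111  (repeats generation 2; period 2)
generation 7: 10000001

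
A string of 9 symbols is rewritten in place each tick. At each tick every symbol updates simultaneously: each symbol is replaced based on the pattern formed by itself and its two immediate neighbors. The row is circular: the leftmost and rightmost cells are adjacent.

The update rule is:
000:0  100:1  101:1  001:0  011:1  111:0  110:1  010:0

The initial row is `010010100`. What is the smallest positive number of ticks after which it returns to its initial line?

9

001001010
000100101
100010010
010001001
101000100
010100010
001010001
100101000
010010100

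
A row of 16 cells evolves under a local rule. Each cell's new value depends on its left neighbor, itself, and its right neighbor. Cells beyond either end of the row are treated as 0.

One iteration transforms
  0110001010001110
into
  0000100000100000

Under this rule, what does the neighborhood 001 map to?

At position 0 the neighborhood is 001; the next row has 0 there.

0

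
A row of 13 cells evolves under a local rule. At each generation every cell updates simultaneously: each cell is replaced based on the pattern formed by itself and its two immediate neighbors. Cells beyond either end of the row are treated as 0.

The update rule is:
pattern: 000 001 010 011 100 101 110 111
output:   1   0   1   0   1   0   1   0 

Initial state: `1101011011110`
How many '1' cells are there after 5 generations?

5

generation 1: 0101001000011
generation 2: 0101101111001
generation 3: 0100100001101
generation 4: 0110111100101
generation 5: 0010000110101
count of 1: 5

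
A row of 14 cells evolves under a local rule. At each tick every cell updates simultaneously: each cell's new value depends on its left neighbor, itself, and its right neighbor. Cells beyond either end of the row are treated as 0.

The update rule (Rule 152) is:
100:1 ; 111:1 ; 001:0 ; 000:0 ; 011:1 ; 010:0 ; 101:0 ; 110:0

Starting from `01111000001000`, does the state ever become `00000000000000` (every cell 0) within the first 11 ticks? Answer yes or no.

01110100000100
01100010000010
01010001000001
00001000100000
00000100010000
00000010001000
00000001000100
00000000100010
00000000010001
00000000001000
00000000000100
tick 11 is 00000000000100, still not uniform 0

no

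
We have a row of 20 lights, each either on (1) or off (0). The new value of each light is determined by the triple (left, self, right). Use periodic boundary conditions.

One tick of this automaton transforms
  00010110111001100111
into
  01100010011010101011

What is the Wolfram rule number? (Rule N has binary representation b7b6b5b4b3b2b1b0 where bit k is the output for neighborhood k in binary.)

195

position 9: 111 → 1  (bit 7 = 1)
position 6: 110 → 1  (bit 6 = 1)
position 4: 101 → 0  (bit 5 = 0)
position 0: 100 → 0  (bit 4 = 0)
position 5: 011 → 0  (bit 3 = 0)
position 3: 010 → 0  (bit 2 = 0)
position 2: 001 → 1  (bit 1 = 1)
position 1: 000 → 1  (bit 0 = 1)
bits b7..b0 = 11000011 = 195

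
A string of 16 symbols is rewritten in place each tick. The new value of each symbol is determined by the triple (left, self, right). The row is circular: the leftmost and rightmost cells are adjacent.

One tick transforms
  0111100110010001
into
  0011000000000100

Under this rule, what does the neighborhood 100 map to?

0

At position 5 the neighborhood is 100; the next row has 0 there.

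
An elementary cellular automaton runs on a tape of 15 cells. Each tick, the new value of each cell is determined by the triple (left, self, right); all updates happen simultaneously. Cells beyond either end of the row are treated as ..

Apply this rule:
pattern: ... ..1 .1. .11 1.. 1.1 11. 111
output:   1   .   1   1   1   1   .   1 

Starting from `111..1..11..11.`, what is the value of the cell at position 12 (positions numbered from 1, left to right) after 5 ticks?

1

11.1.11.1.1.1.1
1.1111.11111111
11111.11111111.
1111.11111111.1
111.11111111.11
position 12 holds 1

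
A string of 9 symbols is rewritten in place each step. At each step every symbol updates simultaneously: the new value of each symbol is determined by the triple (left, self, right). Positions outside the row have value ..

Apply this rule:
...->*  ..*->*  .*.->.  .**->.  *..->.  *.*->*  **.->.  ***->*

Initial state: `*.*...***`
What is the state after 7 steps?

.*..*..*.

.*..**.*.
*..*..*..
..*..*..*
**..*..*.
...*..*..
***..*..*
.*..*..*.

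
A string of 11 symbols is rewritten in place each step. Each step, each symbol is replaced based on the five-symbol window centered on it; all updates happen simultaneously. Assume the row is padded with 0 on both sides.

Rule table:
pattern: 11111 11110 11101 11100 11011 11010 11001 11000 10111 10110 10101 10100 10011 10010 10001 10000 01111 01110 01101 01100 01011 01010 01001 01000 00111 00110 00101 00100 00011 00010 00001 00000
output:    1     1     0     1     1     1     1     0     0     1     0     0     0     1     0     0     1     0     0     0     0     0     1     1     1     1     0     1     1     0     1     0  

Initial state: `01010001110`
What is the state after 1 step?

00001011010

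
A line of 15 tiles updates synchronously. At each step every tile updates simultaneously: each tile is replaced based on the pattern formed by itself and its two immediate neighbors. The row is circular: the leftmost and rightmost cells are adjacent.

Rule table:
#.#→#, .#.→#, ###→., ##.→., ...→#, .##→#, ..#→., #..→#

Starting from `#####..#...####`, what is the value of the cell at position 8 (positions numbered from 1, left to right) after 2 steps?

.....#.###.#...
####.###..#####
position 8 holds #

#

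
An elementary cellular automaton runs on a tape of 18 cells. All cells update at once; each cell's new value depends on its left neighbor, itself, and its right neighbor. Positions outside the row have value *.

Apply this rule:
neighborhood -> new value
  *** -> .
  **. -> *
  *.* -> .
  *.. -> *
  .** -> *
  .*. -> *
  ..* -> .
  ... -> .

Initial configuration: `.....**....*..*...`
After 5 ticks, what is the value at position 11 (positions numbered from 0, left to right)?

*

*....***...**.**..
**...*.**..**.***.
.**..*.***.**.*.*.
.***.*.*.*.**.*.*.
.*.*.*.*.*.**.*.*.
position 11 holds *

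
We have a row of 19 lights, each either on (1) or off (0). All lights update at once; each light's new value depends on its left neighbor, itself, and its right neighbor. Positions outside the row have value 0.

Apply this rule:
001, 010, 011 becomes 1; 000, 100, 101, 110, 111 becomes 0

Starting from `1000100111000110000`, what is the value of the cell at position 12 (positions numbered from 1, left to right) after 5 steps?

0

1001101100001100000
1011001000011000000
1010011000110000000
1010110001100000000
1010100011000000000
position 12 holds 0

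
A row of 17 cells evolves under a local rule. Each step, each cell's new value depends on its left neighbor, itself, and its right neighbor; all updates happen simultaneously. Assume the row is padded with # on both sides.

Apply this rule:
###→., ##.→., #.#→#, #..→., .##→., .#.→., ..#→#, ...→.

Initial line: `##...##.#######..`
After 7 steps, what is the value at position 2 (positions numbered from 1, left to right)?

step 1: ....#..#........#
step 2: ...#..#........#.
step 3: ..#..#........#.#
step 4: .#..#........#.#.
step 5: #..#........#.#.#
step 6: ..#........#.#.#.
step 7: .#........#.#.#.#
position 2 holds #

#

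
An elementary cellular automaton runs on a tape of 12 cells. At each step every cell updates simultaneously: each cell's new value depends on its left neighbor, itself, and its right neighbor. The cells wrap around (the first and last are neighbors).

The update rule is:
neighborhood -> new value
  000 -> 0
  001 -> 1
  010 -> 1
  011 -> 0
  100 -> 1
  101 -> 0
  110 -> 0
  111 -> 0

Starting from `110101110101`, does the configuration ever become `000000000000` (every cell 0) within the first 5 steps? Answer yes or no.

000100000100
001110001110
010001010001
011011011011
000000000000
all cells are 0 at step 5

yes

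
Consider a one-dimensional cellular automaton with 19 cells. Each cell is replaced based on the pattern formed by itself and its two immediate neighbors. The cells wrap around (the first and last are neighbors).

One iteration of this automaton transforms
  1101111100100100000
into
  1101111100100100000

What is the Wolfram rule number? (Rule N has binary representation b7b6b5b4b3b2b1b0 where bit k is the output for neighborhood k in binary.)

position 4: 111 → 1  (bit 7 = 1)
position 1: 110 → 1  (bit 6 = 1)
position 2: 101 → 0  (bit 5 = 0)
position 8: 100 → 0  (bit 4 = 0)
position 0: 011 → 1  (bit 3 = 1)
position 10: 010 → 1  (bit 2 = 1)
position 9: 001 → 0  (bit 1 = 0)
position 15: 000 → 0  (bit 0 = 0)
bits b7..b0 = 11001100 = 204

204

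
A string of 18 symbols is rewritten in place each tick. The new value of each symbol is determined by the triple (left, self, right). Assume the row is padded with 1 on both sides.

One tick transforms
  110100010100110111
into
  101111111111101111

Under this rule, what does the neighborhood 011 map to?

At position 12 the neighborhood is 011; the next row has 1 there.

1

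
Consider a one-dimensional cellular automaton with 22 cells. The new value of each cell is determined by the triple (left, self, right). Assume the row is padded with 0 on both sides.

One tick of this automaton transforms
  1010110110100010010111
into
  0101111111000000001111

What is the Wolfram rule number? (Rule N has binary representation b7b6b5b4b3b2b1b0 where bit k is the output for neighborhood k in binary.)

232

position 20: 111 → 1  (bit 7 = 1)
position 5: 110 → 1  (bit 6 = 1)
position 1: 101 → 1  (bit 5 = 1)
position 11: 100 → 0  (bit 4 = 0)
position 4: 011 → 1  (bit 3 = 1)
position 0: 010 → 0  (bit 2 = 0)
position 13: 001 → 0  (bit 1 = 0)
position 12: 000 → 0  (bit 0 = 0)
bits b7..b0 = 11101000 = 232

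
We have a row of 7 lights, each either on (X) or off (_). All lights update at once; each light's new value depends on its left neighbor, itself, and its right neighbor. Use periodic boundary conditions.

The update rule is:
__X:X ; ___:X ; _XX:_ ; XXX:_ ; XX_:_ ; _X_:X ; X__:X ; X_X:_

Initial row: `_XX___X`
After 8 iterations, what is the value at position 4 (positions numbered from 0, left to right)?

iteration 1: ___XXXX
iteration 2: XXX____
iteration 3: ___XXXX  (repeats iteration 1; period 2)
iteration 8: XXX____
position 4 holds _

_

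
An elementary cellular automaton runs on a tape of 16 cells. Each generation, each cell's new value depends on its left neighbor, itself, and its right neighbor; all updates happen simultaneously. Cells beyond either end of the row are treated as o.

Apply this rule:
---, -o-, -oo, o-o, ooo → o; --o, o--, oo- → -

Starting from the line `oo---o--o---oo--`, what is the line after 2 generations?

---ooo--ooooo-o-

generation 1: o--o-o--o-o-o---
generation 2: ---ooo--ooooo-o-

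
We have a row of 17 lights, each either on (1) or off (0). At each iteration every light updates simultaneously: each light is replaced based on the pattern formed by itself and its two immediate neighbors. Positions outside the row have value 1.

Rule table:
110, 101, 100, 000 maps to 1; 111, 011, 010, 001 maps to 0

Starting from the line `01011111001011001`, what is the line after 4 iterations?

iteration 1: 10100001100101100
iteration 2: 11011100110010110
iteration 3: 01100110011001011
iteration 4: 10110011001100100

10110011001100100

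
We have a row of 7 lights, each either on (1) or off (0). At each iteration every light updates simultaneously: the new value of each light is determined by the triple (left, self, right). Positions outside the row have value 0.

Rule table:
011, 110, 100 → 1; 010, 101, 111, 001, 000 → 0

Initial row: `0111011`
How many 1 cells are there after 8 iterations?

2

iteration 1: 0101011
iteration 2: 0000011
iteration 3: 0000011  (fixed point — unchanged through iteration 8)
count of 1: 2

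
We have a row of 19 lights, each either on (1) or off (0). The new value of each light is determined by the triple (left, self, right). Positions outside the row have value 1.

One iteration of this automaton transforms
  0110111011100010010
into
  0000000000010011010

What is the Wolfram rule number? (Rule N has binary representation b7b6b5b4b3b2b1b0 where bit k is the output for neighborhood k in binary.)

20

position 5: 111 → 0  (bit 7 = 0)
position 2: 110 → 0  (bit 6 = 0)
position 0: 101 → 0  (bit 5 = 0)
position 11: 100 → 1  (bit 4 = 1)
position 1: 011 → 0  (bit 3 = 0)
position 14: 010 → 1  (bit 2 = 1)
position 13: 001 → 0  (bit 1 = 0)
position 12: 000 → 0  (bit 0 = 0)
bits b7..b0 = 00010100 = 20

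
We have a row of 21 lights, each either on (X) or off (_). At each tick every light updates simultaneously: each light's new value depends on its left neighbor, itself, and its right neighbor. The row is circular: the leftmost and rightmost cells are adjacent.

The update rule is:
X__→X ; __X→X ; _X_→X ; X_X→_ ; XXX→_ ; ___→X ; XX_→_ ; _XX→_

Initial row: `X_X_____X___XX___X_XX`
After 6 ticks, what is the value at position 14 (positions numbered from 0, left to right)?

_

tick 1: __XXXXXXXXXX__XXXX___
tick 2: XX__________XX____XXX
tick 3: __XXXXXXXXXX__XXXX___  (repeats tick 1; period 2)
tick 6: XX__________XX____XXX
position 14 holds _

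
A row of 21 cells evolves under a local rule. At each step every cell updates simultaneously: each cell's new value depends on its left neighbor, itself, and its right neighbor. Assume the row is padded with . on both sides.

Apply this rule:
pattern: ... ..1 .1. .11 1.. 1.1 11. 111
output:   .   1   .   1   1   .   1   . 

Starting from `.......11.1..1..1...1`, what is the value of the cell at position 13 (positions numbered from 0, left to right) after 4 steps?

.

step 1: ......111..11.11.1.1.
step 2: .....11.11111.11....1
step 3: ....111.1...1.111..1.
step 4: ...11.1..1.1..1.111.1
position 13 holds .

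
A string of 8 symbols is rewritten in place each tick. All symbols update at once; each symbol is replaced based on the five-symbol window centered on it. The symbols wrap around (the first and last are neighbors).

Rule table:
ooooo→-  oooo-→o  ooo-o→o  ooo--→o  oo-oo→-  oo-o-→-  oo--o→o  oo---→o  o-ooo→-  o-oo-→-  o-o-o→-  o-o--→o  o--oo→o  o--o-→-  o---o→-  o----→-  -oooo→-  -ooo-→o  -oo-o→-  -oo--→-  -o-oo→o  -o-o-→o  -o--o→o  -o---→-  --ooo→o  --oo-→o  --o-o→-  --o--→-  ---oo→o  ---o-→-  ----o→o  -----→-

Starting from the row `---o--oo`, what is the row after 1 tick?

o---ooo-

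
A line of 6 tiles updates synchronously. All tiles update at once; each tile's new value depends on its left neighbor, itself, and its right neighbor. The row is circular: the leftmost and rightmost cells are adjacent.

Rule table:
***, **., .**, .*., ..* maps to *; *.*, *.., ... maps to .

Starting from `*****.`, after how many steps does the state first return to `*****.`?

*****.

1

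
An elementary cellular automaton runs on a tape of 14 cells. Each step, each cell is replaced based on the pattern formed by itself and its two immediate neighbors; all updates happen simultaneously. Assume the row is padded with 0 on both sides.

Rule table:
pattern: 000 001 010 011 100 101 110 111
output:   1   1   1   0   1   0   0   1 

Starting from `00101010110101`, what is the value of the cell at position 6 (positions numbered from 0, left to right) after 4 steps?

11101010000101
01001011111101
11111001111001
01110110110111
position 6 holds 1

1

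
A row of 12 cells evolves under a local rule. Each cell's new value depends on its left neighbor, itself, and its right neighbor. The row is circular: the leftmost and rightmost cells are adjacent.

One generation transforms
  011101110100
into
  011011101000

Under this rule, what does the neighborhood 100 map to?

0

At position 10 the neighborhood is 100; the next row has 0 there.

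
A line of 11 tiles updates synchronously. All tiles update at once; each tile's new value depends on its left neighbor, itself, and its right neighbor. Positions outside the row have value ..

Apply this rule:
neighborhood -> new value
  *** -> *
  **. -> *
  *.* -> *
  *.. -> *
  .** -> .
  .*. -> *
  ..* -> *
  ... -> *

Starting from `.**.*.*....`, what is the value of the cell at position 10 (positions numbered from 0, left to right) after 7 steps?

*

step 1: *.*********
step 2: **.********
step 3: .**.*******
step 4: *.**.******
step 5: **.**.*****
step 6: .**.**.****
step 7: *.**.**.***
position 10 holds *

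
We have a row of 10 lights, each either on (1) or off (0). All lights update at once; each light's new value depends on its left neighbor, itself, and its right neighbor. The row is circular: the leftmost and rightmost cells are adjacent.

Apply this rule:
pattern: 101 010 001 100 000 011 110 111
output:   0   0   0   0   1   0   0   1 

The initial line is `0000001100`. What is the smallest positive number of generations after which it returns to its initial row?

6

generation 1: 1111100001
generation 2: 1111001100
generation 3: 0110000000
generation 4: 0000111111
generation 5: 0110011110
generation 6: 0000001100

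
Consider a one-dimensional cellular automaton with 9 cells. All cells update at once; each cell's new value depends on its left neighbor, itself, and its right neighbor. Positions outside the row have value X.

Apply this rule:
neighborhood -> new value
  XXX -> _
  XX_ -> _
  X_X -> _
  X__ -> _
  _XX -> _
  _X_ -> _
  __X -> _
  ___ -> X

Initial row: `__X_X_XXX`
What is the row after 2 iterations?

_XXXXXXX_

_________
_XXXXXXX_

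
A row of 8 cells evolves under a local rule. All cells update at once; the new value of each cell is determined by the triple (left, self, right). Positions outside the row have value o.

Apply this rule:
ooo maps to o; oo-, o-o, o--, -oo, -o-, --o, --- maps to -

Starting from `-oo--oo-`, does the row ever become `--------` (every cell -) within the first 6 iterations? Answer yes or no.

iteration 1: --------
all cells are - at iteration 1

yes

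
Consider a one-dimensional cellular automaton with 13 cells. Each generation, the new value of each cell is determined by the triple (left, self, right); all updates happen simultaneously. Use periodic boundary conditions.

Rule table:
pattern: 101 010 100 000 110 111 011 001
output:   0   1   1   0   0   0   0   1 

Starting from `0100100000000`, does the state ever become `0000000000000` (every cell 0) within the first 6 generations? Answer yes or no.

1111110000000
0000001000001
1000011100011
0100100010100
1111110110110
0000000000000
all cells are 0 at generation 6

yes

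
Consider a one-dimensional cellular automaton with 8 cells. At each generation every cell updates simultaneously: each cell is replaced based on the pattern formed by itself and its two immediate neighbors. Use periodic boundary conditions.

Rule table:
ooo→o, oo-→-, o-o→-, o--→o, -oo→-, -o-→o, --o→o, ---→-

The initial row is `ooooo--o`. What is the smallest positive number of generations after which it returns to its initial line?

4

generation 1: oooo-oo-
generation 2: -oo-----
generation 3: o--o----
generation 4: ooooo--o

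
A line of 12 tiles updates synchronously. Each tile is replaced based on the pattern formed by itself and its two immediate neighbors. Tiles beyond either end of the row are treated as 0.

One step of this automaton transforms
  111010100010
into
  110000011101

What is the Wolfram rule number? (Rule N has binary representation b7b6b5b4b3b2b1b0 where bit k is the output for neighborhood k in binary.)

155

position 1: 111 → 1  (bit 7 = 1)
position 2: 110 → 0  (bit 6 = 0)
position 3: 101 → 0  (bit 5 = 0)
position 7: 100 → 1  (bit 4 = 1)
position 0: 011 → 1  (bit 3 = 1)
position 4: 010 → 0  (bit 2 = 0)
position 9: 001 → 1  (bit 1 = 1)
position 8: 000 → 1  (bit 0 = 1)
bits b7..b0 = 10011011 = 155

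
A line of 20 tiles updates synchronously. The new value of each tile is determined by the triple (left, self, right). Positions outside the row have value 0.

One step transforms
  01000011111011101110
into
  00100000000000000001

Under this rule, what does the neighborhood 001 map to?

At position 0 the neighborhood is 001; the next row has 0 there.

0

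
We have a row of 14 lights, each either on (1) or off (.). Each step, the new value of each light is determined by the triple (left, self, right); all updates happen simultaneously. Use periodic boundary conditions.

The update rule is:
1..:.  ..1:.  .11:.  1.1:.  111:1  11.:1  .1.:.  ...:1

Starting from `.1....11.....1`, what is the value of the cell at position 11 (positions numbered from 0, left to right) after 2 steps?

1

step 1: ...11..1.111..
step 2: 11..1.....11.1
position 11 holds 1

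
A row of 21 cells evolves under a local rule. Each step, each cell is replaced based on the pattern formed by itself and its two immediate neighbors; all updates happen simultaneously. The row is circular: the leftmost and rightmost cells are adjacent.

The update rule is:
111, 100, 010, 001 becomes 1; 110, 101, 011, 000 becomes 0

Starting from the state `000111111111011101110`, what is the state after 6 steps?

001011111110001000101
111001111101011101101
110110111001001000000
000000010111111100001
100000110011111010011
010001001101110011101

010001001101110011101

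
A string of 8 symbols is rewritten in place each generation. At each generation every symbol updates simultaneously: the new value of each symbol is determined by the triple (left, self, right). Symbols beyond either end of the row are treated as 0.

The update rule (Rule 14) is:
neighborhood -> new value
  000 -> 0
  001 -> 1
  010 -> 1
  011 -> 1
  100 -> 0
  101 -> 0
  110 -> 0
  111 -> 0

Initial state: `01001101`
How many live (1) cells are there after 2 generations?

4

generation 1: 11011001
generation 2: 10010011
count of 1: 4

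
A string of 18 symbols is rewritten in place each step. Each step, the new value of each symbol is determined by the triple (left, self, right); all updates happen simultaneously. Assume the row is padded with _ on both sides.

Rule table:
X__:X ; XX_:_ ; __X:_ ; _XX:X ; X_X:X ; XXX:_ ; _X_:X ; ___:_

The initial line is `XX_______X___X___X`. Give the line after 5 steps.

X_X_X_X__XX_______

step 1: X_X______XX__XX__X
step 2: XXXX_____X_X_X_X_X
step 3: X___X____XXXXXXXXX
step 4: XX__XX___X________
step 5: X_X_X_X__XX_______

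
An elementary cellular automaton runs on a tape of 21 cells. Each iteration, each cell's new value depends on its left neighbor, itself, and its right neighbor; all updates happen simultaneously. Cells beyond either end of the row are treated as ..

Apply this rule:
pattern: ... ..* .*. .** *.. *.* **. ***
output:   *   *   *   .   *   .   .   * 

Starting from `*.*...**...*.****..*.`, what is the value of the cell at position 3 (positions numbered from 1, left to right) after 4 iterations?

iteration 1: *.****..****..**.****
iteration 2: *..**.**.**.**....**.
iteration 3: ***...........****..*
iteration 4: .*.***********.**.***
position 3 holds .

.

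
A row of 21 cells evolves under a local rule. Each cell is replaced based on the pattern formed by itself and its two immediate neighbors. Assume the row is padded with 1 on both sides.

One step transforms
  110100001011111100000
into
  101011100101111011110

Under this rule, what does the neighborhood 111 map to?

1

At position 0 the neighborhood is 111; the next row has 1 there.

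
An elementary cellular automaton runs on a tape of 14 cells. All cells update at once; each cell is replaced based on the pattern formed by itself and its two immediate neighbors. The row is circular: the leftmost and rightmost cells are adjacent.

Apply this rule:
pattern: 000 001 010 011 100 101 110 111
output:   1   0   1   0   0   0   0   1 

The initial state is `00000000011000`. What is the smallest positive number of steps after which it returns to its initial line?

14

step 1: 11111111000011
step 2: 11111110011001
step 3: 11111100000000
step 4: 01111001111110
step 5: 00110000111100
step 6: 10000110011001
step 7: 00110000000000
step 8: 10000111111111
step 9: 00110011111111
step 10: 00000001111110
step 11: 11111100111100
step 12: 01111000011000
step 13: 00110011000011
step 14: 00000000011000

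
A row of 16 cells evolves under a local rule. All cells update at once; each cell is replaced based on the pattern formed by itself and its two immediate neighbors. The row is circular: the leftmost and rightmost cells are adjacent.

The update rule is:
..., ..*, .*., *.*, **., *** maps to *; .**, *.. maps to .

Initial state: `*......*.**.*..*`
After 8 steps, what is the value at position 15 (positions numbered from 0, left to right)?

*

step 1: *.*******.***.*.
step 2: **.*******.*****
step 3: ***.*******.****
step 4: ****.*******.***
step 5: *****.*******.**
step 6: ******.*******.*
step 7: *******.*******.
step 8: .*******.*******
position 15 holds *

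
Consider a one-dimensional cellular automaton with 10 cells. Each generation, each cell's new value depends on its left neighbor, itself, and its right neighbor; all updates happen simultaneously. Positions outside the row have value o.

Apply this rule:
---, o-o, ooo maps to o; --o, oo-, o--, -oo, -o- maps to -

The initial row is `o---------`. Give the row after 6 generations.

--ooooooo-
---ooooo-o
-o--ooo-o-
o----o-o-o
--oo--o-o-
-------o-o

-------o-o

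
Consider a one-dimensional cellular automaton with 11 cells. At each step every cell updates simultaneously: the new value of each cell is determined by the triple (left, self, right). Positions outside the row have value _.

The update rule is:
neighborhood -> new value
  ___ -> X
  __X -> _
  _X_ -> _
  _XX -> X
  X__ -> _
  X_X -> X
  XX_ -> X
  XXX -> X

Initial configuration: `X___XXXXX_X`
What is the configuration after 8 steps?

__X_XXXXXX_
X__XXXXXXX_
___XXXXXXX_
XX_XXXXXXX_
XXXXXXXXXX_
XXXXXXXXXX_  (fixed point — unchanged through step 8)

XXXXXXXXXX_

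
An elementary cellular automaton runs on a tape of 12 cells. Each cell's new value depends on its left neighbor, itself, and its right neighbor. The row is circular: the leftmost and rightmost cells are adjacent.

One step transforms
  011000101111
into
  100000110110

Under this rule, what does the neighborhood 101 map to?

1

At position 0 the neighborhood is 101; the next row has 1 there.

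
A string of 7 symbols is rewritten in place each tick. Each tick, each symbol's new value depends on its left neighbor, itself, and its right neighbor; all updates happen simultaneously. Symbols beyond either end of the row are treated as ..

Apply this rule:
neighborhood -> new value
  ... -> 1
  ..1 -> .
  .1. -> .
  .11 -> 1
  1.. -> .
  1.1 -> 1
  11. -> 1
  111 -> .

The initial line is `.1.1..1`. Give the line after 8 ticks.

.1.1..1

tick 1: ..1....
tick 2: 1...111
tick 3: ..1.1.1
tick 4: 1..1.1.
tick 5: ....1..
tick 6: 111...1
tick 7: 1.1.1..
tick 8: .1.1..1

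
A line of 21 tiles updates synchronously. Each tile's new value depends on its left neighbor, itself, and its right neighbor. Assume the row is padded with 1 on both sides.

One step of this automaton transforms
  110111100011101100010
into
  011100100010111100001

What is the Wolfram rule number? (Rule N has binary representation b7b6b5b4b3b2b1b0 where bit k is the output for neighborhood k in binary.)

position 0: 111 → 0  (bit 7 = 0)
position 1: 110 → 1  (bit 6 = 1)
position 2: 101 → 1  (bit 5 = 1)
position 7: 100 → 0  (bit 4 = 0)
position 3: 011 → 1  (bit 3 = 1)
position 19: 010 → 0  (bit 2 = 0)
position 9: 001 → 0  (bit 1 = 0)
position 8: 000 → 0  (bit 0 = 0)
bits b7..b0 = 01101000 = 104

104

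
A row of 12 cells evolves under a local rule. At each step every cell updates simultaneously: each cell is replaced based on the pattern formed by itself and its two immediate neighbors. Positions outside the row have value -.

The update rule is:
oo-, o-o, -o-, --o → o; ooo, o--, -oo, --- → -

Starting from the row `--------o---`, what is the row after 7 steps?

-------oo---
------o-o---
-----oooo---
----o---o---
---oo--oo---
--o-o-o-o---
-oooooooo---

-oooooooo---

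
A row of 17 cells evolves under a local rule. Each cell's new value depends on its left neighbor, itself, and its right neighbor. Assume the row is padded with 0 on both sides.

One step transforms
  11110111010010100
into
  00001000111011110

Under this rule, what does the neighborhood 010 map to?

At position 9 the neighborhood is 010; the next row has 1 there.

1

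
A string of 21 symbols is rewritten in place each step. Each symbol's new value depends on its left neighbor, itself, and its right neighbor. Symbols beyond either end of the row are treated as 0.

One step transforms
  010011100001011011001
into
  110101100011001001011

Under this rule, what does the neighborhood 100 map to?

At position 2 the neighborhood is 100; the next row has 0 there.

0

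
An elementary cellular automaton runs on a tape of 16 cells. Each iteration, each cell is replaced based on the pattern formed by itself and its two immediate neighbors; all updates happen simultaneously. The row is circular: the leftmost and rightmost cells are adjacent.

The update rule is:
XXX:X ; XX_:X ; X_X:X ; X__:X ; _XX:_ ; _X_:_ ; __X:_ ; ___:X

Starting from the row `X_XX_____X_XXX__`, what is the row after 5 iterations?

iteration 1: _X_XXXXX__X_XXX_
iteration 2: __X_XXXXX__X_XXX
iteration 3: X__X_XXXXX__X_XX
iteration 4: XX__X_XXXXX__X_X
iteration 5: XXX__X_XXXXX__X_

XXX__X_XXXXX__X_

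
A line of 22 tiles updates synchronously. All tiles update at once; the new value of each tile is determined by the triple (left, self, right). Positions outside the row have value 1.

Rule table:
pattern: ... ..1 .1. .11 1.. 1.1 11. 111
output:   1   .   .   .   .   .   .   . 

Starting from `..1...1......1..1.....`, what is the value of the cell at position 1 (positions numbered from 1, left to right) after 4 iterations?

....1...1111......111.
.11...1......1111.....
....1...1111......111.  (repeats iteration 1; period 2)
iteration 4: .11...1......1111.....
position 1 holds .

.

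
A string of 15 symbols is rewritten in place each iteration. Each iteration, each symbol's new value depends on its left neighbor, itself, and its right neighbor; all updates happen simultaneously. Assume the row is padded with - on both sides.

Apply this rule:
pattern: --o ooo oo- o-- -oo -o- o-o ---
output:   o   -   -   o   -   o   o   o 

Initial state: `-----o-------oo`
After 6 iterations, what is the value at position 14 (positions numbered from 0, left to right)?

iteration 1: ooooooooooooo--
iteration 2: -------------oo
iteration 3: ooooooooooooo--  (repeats iteration 1; period 2)
iteration 6: -------------oo
position 14 holds o

o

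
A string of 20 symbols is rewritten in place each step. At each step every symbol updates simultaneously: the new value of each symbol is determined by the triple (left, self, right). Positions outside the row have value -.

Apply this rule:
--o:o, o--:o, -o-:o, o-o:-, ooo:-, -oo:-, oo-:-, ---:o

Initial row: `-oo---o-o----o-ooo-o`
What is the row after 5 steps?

step 1: o--oooo-oooooo-----o
step 2: ooo-----------oooooo
step 3: ---ooooooooooo------
step 4: ooo-----------oooooo  (repeats step 2; period 2)
step 5: ---ooooooooooo------

---ooooooooooo------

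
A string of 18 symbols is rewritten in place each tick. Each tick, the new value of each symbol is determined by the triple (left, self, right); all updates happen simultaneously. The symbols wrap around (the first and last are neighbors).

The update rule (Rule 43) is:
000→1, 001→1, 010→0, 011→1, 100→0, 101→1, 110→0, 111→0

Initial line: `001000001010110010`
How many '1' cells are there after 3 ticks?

9

110011110101100100
100110001011001001
001100110110010011
count of 1: 9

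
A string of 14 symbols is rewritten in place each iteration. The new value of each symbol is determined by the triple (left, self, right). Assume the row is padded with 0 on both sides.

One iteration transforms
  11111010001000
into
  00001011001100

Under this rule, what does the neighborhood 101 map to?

At position 5 the neighborhood is 101; the next row has 0 there.

0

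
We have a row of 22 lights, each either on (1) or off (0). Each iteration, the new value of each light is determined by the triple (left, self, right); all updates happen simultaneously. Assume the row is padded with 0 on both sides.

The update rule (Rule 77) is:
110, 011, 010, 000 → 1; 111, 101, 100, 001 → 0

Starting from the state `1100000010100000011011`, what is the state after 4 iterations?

1101001010101001011011

1101111010101111011011
1101001010101001011011
1101001010101001011011  (fixed point — unchanged through iteration 4)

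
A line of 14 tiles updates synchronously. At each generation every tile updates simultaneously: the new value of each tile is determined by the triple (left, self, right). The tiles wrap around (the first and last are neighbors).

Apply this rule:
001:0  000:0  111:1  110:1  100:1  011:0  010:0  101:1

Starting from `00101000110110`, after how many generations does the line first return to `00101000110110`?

generation 1: 00010100011011
generation 2: 10001010001101
generation 3: 11000101000110
generation 4: 01100010100011
generation 5: 10110001010001
generation 6: 11011000101000
generation 7: 01101100010100
generation 8: 00110110001010
generation 9: 00011011000101
generation 10: 10001101100010
generation 11: 01000110110001
generation 12: 10100011011000
generation 13: 01010001101100
generation 14: 00101000110110

14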